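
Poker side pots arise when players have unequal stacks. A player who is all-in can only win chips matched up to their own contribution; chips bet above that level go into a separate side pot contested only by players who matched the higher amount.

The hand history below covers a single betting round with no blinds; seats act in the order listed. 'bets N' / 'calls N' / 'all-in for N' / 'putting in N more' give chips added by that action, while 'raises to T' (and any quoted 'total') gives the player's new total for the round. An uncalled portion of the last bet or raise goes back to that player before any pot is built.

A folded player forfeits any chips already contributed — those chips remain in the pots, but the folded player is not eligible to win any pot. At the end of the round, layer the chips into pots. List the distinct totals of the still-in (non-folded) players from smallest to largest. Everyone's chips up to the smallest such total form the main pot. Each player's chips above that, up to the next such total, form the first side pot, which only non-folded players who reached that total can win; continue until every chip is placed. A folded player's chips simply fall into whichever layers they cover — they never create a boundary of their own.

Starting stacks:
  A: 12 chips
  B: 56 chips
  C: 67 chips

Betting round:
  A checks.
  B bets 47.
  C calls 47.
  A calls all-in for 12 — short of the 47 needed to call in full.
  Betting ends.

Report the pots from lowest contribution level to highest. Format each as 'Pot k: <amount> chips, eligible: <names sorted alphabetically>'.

Contributions: A=12, B=47, C=47
Pot levels (distinct totals of non-folded players): 12, 47
Layer 1-12: 12 each from A, B, C = 12*3 = 36 chips; eligible A, B, C
Layer 13-47: 35 each from B, C = 35*2 = 70 chips; eligible B, C

Pot 1: 36 chips, eligible: A, B, C
Pot 2: 70 chips, eligible: B, C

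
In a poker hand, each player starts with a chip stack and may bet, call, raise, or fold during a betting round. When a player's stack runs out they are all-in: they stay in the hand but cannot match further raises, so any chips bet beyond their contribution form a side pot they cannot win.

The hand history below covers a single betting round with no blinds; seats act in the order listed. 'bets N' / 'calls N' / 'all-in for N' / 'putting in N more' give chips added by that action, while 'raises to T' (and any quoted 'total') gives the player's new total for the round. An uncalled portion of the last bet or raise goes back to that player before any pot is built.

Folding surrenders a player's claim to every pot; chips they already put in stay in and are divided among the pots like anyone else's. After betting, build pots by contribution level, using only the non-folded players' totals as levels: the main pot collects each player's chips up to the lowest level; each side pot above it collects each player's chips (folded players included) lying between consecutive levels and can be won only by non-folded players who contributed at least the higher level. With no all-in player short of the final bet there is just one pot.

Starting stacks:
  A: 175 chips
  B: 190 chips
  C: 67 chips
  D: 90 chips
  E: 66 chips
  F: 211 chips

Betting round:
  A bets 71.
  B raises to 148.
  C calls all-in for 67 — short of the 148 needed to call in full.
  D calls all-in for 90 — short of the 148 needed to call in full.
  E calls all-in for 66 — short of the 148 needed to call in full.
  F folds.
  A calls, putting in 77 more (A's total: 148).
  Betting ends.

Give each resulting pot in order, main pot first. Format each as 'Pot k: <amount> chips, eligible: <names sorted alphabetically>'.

Pot 1: 330 chips, eligible: A, B, C, D, E
Pot 2: 4 chips, eligible: A, B, C, D
Pot 3: 69 chips, eligible: A, B, D
Pot 4: 116 chips, eligible: A, B

Derivation:
Contributions: A=148, B=148, C=67, D=90, E=66
Folded: F
Pot levels (distinct totals of non-folded players): 66, 67, 90, 148
Layer 1-66: 66 each from A, B, C, D, E = 66*5 = 330 chips; eligible A, B, C, D, E
Layer 67-67: 1 each from A, B, C, D = 1*4 = 4 chips; eligible A, B, C, D
Layer 68-90: 23 each from A, B, D = 23*3 = 69 chips; eligible A, B, D
Layer 91-148: 58 each from A, B = 58*2 = 116 chips; eligible A, B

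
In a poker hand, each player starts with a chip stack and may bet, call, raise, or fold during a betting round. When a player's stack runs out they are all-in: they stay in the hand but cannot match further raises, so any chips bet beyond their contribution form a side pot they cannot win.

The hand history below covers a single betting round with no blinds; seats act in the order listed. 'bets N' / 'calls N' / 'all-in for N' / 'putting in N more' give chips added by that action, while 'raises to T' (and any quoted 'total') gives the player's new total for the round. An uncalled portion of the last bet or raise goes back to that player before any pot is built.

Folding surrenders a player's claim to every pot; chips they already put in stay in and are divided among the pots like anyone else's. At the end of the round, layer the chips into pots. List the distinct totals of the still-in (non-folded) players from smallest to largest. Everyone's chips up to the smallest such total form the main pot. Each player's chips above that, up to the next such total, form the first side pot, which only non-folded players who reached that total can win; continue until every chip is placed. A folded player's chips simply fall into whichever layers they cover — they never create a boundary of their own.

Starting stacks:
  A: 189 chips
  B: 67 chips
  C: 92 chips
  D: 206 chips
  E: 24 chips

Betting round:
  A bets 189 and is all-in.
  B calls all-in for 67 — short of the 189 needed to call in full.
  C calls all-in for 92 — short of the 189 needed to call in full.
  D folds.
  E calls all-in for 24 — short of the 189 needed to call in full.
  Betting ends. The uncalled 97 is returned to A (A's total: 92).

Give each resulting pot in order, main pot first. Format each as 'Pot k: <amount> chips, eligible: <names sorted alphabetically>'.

Pot 1: 96 chips, eligible: A, B, C, E
Pot 2: 129 chips, eligible: A, B, C
Pot 3: 50 chips, eligible: A, C

Derivation:
Contributions (after 97 returned to A): A=92, B=67, C=92, E=24
Folded: D
Pot levels (distinct totals of non-folded players): 24, 67, 92
Layer 1-24: 24 each from A, B, C, E = 24*4 = 96 chips; eligible A, B, C, E
Layer 25-67: 43 each from A, B, C = 43*3 = 129 chips; eligible A, B, C
Layer 68-92: 25 each from A, C = 25*2 = 50 chips; eligible A, C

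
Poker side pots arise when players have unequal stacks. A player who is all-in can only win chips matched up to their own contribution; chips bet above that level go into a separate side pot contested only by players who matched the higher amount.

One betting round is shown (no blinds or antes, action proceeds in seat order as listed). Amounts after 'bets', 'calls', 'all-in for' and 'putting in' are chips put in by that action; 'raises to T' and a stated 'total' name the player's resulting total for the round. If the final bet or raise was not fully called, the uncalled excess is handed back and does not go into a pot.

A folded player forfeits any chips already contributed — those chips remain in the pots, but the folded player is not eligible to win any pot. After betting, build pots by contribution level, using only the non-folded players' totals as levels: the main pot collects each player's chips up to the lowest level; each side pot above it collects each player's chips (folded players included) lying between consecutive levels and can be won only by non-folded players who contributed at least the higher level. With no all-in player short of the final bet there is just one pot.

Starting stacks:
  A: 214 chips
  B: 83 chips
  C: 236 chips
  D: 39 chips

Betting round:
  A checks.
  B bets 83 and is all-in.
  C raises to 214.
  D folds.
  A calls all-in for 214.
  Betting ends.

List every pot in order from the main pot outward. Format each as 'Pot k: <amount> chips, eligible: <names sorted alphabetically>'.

Pot 1: 249 chips, eligible: A, B, C
Pot 2: 262 chips, eligible: A, C

Derivation:
Contributions: A=214, B=83, C=214
Folded: D
Pot levels (distinct totals of non-folded players): 83, 214
Layer 1-83: 83 each from A, B, C = 83*3 = 249 chips; eligible A, B, C
Layer 84-214: 131 each from A, C = 131*2 = 262 chips; eligible A, C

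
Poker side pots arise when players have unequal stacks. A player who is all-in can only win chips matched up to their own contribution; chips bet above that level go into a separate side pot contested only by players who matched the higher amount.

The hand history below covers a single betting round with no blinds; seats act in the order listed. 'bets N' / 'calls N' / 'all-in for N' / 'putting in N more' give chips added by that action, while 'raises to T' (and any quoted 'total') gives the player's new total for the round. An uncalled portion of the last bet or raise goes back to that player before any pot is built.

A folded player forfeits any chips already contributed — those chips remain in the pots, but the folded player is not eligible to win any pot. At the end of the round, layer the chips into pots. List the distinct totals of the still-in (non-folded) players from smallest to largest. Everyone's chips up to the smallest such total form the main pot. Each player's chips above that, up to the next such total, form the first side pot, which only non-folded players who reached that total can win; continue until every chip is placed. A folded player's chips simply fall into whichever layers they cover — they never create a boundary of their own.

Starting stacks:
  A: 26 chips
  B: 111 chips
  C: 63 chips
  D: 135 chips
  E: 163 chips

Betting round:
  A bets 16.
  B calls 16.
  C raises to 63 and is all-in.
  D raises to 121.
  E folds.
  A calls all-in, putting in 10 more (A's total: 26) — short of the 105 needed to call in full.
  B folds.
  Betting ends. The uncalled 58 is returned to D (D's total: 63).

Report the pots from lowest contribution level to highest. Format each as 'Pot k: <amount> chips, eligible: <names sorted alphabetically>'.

Contributions (after 58 returned to D): A=26, B=16, C=63, D=63
Folded: B, E
Pot levels (distinct totals of non-folded players): 26, 63
Layer 1-26: A 26 + B 16 + C 26 + D 26 = 94 chips; eligible A, C, D
Layer 27-63: 37 each from C, D = 37*2 = 74 chips; eligible C, D

Pot 1: 94 chips, eligible: A, C, D
Pot 2: 74 chips, eligible: C, D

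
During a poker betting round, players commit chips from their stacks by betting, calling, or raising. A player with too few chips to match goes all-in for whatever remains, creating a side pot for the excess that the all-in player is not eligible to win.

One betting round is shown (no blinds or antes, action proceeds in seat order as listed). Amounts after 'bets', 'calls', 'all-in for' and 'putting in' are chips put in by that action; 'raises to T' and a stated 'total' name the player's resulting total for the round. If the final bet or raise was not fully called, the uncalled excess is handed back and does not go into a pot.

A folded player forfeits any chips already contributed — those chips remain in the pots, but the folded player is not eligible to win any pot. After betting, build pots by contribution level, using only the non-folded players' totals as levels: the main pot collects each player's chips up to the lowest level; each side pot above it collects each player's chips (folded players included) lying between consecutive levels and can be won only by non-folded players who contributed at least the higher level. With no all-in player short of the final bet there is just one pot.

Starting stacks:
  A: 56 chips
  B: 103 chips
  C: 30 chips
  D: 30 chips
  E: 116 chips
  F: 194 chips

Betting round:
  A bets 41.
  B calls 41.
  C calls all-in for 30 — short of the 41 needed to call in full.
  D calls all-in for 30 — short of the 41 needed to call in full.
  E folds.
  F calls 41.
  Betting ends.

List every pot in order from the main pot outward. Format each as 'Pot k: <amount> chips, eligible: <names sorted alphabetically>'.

Pot 1: 150 chips, eligible: A, B, C, D, F
Pot 2: 33 chips, eligible: A, B, F

Derivation:
Contributions: A=41, B=41, C=30, D=30, F=41
Folded: E
Pot levels (distinct totals of non-folded players): 30, 41
Layer 1-30: 30 each from A, B, C, D, F = 30*5 = 150 chips; eligible A, B, C, D, F
Layer 31-41: 11 each from A, B, F = 11*3 = 33 chips; eligible A, B, F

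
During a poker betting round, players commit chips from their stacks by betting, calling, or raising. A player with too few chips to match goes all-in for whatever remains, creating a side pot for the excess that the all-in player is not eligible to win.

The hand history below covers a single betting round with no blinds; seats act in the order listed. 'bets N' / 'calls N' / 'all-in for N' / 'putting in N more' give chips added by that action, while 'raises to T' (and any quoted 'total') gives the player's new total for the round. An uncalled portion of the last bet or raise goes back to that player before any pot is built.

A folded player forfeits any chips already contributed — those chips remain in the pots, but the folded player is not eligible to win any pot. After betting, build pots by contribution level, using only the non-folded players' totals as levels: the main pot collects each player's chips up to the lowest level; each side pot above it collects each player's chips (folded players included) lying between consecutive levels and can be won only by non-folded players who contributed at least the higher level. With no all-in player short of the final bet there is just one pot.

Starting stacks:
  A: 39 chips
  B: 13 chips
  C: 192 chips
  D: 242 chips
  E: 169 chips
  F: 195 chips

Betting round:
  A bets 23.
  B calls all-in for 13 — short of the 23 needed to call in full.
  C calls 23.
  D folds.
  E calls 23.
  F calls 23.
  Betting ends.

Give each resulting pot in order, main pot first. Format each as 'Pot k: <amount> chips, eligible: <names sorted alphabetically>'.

Contributions: A=23, B=13, C=23, E=23, F=23
Folded: D
Pot levels (distinct totals of non-folded players): 13, 23
Layer 1-13: 13 each from A, B, C, E, F = 13*5 = 65 chips; eligible A, B, C, E, F
Layer 14-23: 10 each from A, C, E, F = 10*4 = 40 chips; eligible A, C, E, F

Pot 1: 65 chips, eligible: A, B, C, E, F
Pot 2: 40 chips, eligible: A, C, E, F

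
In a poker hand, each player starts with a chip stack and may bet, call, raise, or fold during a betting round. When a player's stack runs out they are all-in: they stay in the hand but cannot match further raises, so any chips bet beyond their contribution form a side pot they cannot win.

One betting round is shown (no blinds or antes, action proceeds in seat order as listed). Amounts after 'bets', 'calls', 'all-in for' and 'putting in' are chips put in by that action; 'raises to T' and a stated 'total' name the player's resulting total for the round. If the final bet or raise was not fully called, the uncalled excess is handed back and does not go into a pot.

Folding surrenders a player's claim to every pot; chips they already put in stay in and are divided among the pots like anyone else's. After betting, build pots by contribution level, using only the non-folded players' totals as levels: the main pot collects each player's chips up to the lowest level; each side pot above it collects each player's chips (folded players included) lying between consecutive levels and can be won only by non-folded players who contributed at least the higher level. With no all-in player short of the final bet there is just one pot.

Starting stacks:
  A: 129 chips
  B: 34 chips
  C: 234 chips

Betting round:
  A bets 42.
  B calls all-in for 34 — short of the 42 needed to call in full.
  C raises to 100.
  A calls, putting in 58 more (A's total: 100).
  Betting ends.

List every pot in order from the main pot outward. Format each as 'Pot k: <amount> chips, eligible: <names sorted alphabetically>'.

Contributions: A=100, B=34, C=100
Pot levels (distinct totals of non-folded players): 34, 100
Layer 1-34: 34 each from A, B, C = 34*3 = 102 chips; eligible A, B, C
Layer 35-100: 66 each from A, C = 66*2 = 132 chips; eligible A, C

Pot 1: 102 chips, eligible: A, B, C
Pot 2: 132 chips, eligible: A, C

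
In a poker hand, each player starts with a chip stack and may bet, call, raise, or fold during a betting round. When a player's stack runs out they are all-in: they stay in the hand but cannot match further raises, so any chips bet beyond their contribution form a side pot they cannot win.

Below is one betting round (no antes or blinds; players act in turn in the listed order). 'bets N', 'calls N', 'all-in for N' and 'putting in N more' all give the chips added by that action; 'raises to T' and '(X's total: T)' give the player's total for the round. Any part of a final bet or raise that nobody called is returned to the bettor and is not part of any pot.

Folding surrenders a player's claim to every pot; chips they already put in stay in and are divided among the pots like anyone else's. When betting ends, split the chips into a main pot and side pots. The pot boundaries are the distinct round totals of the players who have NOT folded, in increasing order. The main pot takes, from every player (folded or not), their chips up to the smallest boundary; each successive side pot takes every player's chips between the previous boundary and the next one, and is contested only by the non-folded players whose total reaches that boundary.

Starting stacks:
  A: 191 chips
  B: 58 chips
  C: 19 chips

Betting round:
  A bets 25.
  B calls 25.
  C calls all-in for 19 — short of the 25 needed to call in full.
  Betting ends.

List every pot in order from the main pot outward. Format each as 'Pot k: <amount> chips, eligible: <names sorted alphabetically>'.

Contributions: A=25, B=25, C=19
Pot levels (distinct totals of non-folded players): 19, 25
Layer 1-19: 19 each from A, B, C = 19*3 = 57 chips; eligible A, B, C
Layer 20-25: 6 each from A, B = 6*2 = 12 chips; eligible A, B

Pot 1: 57 chips, eligible: A, B, C
Pot 2: 12 chips, eligible: A, B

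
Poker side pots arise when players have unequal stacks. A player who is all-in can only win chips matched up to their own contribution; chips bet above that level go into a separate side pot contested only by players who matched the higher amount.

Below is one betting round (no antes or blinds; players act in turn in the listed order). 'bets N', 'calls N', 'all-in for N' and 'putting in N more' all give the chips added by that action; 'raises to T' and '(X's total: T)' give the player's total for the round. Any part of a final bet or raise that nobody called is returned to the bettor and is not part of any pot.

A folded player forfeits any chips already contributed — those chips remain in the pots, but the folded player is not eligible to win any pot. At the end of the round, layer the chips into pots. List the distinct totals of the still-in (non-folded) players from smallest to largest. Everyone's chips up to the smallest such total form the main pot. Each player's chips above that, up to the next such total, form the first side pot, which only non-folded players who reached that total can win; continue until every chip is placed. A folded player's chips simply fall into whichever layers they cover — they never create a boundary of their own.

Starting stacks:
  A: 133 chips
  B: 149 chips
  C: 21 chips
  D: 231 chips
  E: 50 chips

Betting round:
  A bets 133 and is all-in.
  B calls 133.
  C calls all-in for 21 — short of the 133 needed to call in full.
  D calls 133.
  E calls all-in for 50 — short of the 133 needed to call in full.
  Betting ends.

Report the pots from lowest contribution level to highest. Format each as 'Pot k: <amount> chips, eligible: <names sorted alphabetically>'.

Pot 1: 105 chips, eligible: A, B, C, D, E
Pot 2: 116 chips, eligible: A, B, D, E
Pot 3: 249 chips, eligible: A, B, D

Derivation:
Contributions: A=133, B=133, C=21, D=133, E=50
Pot levels (distinct totals of non-folded players): 21, 50, 133
Layer 1-21: 21 each from A, B, C, D, E = 21*5 = 105 chips; eligible A, B, C, D, E
Layer 22-50: 29 each from A, B, D, E = 29*4 = 116 chips; eligible A, B, D, E
Layer 51-133: 83 each from A, B, D = 83*3 = 249 chips; eligible A, B, D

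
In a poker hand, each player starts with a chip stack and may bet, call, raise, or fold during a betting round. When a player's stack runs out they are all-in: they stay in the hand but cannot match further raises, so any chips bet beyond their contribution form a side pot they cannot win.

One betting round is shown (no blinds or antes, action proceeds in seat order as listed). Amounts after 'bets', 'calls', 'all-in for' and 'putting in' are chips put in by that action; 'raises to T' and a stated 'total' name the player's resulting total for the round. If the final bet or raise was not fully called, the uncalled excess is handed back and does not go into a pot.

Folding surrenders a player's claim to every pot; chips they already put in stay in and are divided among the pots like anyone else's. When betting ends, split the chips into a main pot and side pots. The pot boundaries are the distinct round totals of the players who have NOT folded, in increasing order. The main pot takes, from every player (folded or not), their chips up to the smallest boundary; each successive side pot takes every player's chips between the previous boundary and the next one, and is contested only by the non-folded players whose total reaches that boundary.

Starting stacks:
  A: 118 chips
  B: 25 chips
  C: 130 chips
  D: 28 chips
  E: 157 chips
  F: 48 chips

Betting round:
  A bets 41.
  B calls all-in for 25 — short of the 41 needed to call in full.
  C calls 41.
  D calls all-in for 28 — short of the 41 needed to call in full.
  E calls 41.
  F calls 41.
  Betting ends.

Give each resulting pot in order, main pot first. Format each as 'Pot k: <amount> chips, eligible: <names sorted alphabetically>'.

Contributions: A=41, B=25, C=41, D=28, E=41, F=41
Pot levels (distinct totals of non-folded players): 25, 28, 41
Layer 1-25: 25 each from A, B, C, D, E, F = 25*6 = 150 chips; eligible A, B, C, D, E, F
Layer 26-28: 3 each from A, C, D, E, F = 3*5 = 15 chips; eligible A, C, D, E, F
Layer 29-41: 13 each from A, C, E, F = 13*4 = 52 chips; eligible A, C, E, F

Pot 1: 150 chips, eligible: A, B, C, D, E, F
Pot 2: 15 chips, eligible: A, C, D, E, F
Pot 3: 52 chips, eligible: A, C, E, F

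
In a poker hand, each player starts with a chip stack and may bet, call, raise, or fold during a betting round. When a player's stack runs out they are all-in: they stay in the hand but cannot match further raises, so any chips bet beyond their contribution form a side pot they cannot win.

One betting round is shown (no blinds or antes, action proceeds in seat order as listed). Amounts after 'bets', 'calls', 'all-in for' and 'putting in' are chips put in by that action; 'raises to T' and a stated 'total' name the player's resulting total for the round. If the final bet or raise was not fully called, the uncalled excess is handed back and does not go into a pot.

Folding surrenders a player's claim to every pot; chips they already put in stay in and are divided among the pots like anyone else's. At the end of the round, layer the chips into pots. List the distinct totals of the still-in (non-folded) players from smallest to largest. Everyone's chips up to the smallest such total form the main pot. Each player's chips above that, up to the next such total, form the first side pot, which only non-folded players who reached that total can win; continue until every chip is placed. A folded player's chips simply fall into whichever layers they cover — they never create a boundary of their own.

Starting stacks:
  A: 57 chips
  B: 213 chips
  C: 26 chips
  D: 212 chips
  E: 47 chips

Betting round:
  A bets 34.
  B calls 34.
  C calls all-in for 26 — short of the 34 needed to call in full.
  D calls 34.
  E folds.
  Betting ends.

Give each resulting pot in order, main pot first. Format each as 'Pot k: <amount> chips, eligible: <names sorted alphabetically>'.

Contributions: A=34, B=34, C=26, D=34
Folded: E
Pot levels (distinct totals of non-folded players): 26, 34
Layer 1-26: 26 each from A, B, C, D = 26*4 = 104 chips; eligible A, B, C, D
Layer 27-34: 8 each from A, B, D = 8*3 = 24 chips; eligible A, B, D

Pot 1: 104 chips, eligible: A, B, C, D
Pot 2: 24 chips, eligible: A, B, D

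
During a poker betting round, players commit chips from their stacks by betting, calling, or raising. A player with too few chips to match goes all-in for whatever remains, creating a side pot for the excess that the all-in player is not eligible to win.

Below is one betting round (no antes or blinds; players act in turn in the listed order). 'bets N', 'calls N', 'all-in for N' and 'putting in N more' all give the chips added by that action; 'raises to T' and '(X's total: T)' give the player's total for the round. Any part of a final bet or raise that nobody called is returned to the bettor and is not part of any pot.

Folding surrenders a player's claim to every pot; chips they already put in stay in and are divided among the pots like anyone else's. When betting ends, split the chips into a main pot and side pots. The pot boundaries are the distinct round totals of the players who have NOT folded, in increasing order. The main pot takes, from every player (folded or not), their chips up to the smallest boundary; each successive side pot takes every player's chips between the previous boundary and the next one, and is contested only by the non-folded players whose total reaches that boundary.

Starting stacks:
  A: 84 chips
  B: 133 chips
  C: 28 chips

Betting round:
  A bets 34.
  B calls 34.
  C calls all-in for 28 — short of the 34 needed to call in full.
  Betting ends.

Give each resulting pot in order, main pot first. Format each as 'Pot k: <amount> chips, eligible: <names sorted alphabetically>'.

Pot 1: 84 chips, eligible: A, B, C
Pot 2: 12 chips, eligible: A, B

Derivation:
Contributions: A=34, B=34, C=28
Pot levels (distinct totals of non-folded players): 28, 34
Layer 1-28: 28 each from A, B, C = 28*3 = 84 chips; eligible A, B, C
Layer 29-34: 6 each from A, B = 6*2 = 12 chips; eligible A, B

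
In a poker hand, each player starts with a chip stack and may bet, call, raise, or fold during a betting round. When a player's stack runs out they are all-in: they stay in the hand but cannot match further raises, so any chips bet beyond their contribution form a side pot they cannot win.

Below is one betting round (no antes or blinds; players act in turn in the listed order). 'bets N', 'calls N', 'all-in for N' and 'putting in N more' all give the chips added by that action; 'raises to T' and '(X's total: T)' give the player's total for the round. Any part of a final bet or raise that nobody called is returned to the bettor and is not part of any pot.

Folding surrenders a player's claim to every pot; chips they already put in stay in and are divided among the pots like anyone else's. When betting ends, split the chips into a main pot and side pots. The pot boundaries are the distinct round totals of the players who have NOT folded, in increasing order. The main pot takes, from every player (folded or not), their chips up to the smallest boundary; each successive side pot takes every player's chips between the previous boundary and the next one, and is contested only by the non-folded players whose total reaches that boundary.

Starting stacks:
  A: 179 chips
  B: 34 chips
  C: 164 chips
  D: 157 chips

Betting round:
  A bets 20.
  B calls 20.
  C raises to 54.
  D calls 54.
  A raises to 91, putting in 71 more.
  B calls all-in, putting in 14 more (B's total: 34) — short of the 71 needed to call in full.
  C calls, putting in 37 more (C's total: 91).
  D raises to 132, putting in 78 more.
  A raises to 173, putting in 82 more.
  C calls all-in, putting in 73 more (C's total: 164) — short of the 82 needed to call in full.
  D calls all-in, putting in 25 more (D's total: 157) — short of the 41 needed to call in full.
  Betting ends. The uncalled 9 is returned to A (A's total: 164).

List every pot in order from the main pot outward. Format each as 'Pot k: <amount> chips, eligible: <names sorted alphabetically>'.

Contributions (after 9 returned to A): A=164, B=34, C=164, D=157
Pot levels (distinct totals of non-folded players): 34, 157, 164
Layer 1-34: 34 each from A, B, C, D = 34*4 = 136 chips; eligible A, B, C, D
Layer 35-157: 123 each from A, C, D = 123*3 = 369 chips; eligible A, C, D
Layer 158-164: 7 each from A, C = 7*2 = 14 chips; eligible A, C

Pot 1: 136 chips, eligible: A, B, C, D
Pot 2: 369 chips, eligible: A, C, D
Pot 3: 14 chips, eligible: A, C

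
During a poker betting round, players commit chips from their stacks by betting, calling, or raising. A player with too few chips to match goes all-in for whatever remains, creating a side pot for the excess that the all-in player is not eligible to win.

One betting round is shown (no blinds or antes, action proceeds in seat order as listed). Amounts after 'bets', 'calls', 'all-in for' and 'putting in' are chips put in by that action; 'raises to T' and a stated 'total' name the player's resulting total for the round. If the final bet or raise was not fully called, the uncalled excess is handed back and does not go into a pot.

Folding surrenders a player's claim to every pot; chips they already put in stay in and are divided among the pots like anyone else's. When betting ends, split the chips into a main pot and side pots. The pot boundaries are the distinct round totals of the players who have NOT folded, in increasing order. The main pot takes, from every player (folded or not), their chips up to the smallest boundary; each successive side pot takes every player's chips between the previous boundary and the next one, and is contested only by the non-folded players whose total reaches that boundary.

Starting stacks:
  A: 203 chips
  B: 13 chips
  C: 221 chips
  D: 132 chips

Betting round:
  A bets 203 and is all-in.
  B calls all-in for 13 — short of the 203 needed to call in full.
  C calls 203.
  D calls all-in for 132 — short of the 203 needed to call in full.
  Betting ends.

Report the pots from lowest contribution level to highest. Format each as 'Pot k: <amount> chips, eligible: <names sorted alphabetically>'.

Contributions: A=203, B=13, C=203, D=132
Pot levels (distinct totals of non-folded players): 13, 132, 203
Layer 1-13: 13 each from A, B, C, D = 13*4 = 52 chips; eligible A, B, C, D
Layer 14-132: 119 each from A, C, D = 119*3 = 357 chips; eligible A, C, D
Layer 133-203: 71 each from A, C = 71*2 = 142 chips; eligible A, C

Pot 1: 52 chips, eligible: A, B, C, D
Pot 2: 357 chips, eligible: A, C, D
Pot 3: 142 chips, eligible: A, C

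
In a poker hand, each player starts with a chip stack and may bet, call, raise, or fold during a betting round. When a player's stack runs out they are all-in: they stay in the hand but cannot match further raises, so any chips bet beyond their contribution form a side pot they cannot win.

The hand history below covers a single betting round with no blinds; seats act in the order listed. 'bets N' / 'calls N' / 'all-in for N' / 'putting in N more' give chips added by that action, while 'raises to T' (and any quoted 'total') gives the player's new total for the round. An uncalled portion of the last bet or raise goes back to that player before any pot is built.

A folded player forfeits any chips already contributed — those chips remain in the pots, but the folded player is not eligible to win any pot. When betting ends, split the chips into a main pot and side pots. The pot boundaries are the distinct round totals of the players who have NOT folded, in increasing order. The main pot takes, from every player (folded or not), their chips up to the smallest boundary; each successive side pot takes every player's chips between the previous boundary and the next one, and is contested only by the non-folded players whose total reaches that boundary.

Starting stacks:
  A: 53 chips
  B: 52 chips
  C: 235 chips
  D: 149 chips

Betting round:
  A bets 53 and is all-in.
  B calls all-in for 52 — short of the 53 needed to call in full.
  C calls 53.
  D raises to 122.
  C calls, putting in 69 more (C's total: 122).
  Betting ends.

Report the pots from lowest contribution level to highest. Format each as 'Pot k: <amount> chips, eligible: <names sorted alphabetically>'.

Contributions: A=53, B=52, C=122, D=122
Pot levels (distinct totals of non-folded players): 52, 53, 122
Layer 1-52: 52 each from A, B, C, D = 52*4 = 208 chips; eligible A, B, C, D
Layer 53-53: 1 each from A, C, D = 1*3 = 3 chips; eligible A, C, D
Layer 54-122: 69 each from C, D = 69*2 = 138 chips; eligible C, D

Pot 1: 208 chips, eligible: A, B, C, D
Pot 2: 3 chips, eligible: A, C, D
Pot 3: 138 chips, eligible: C, D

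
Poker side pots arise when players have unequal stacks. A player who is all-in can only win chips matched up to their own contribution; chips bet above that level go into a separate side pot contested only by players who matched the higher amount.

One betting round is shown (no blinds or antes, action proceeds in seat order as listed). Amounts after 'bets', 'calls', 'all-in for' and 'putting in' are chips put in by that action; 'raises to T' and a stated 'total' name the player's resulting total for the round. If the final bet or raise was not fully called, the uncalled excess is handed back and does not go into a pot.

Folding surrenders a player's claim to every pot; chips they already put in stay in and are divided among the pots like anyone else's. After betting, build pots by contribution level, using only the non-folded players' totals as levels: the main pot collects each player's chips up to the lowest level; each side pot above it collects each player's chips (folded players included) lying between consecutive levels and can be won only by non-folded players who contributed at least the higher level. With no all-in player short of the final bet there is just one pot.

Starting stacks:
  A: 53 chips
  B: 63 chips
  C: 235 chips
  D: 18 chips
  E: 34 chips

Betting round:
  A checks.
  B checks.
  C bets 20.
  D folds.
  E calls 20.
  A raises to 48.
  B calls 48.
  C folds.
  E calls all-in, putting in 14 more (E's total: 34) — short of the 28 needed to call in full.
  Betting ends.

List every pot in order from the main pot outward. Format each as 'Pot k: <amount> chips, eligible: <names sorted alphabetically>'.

Pot 1: 122 chips, eligible: A, B, E
Pot 2: 28 chips, eligible: A, B

Derivation:
Contributions: A=48, B=48, C=20, E=34
Folded: C, D
Pot levels (distinct totals of non-folded players): 34, 48
Layer 1-34: A 34 + B 34 + C 20 + E 34 = 122 chips; eligible A, B, E
Layer 35-48: 14 each from A, B = 14*2 = 28 chips; eligible A, B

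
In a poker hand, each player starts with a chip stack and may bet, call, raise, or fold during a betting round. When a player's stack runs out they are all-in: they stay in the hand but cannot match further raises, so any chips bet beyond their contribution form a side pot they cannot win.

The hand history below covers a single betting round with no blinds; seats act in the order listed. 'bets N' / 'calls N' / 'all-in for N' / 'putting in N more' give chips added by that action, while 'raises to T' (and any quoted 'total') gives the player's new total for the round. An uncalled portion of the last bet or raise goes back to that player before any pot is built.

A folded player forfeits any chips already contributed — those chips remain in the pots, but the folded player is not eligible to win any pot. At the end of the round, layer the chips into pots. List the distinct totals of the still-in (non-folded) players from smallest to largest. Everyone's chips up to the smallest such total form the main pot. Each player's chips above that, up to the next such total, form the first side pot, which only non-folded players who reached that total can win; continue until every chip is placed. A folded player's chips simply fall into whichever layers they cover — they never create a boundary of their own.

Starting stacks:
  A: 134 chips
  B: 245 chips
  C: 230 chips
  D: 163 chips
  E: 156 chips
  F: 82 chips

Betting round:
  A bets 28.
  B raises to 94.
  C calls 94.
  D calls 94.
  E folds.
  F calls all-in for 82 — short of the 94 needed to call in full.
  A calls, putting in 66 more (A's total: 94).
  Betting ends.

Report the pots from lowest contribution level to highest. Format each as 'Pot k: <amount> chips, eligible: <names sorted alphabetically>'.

Pot 1: 410 chips, eligible: A, B, C, D, F
Pot 2: 48 chips, eligible: A, B, C, D

Derivation:
Contributions: A=94, B=94, C=94, D=94, F=82
Folded: E
Pot levels (distinct totals of non-folded players): 82, 94
Layer 1-82: 82 each from A, B, C, D, F = 82*5 = 410 chips; eligible A, B, C, D, F
Layer 83-94: 12 each from A, B, C, D = 12*4 = 48 chips; eligible A, B, C, D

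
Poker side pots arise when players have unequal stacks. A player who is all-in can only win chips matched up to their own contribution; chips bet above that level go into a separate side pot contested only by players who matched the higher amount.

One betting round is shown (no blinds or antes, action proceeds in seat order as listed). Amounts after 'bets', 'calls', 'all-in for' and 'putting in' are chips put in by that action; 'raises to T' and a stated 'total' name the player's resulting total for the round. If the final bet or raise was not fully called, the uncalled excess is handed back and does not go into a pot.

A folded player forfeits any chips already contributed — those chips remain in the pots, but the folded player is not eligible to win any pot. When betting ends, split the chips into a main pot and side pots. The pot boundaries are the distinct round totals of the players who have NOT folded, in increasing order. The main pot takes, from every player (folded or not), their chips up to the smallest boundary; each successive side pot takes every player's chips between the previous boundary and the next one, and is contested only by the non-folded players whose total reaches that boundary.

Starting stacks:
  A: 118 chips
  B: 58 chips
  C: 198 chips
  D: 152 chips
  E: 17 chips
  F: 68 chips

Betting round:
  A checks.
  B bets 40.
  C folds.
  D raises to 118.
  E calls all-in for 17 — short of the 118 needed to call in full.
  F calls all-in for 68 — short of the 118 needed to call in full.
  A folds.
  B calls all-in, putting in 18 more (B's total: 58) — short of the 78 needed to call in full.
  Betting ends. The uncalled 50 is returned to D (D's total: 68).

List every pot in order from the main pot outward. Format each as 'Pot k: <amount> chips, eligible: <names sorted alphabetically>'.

Contributions (after 50 returned to D): B=58, D=68, E=17, F=68
Folded: A, C
Pot levels (distinct totals of non-folded players): 17, 58, 68
Layer 1-17: 17 each from B, D, E, F = 17*4 = 68 chips; eligible B, D, E, F
Layer 18-58: 41 each from B, D, F = 41*3 = 123 chips; eligible B, D, F
Layer 59-68: 10 each from D, F = 10*2 = 20 chips; eligible D, F

Pot 1: 68 chips, eligible: B, D, E, F
Pot 2: 123 chips, eligible: B, D, F
Pot 3: 20 chips, eligible: D, F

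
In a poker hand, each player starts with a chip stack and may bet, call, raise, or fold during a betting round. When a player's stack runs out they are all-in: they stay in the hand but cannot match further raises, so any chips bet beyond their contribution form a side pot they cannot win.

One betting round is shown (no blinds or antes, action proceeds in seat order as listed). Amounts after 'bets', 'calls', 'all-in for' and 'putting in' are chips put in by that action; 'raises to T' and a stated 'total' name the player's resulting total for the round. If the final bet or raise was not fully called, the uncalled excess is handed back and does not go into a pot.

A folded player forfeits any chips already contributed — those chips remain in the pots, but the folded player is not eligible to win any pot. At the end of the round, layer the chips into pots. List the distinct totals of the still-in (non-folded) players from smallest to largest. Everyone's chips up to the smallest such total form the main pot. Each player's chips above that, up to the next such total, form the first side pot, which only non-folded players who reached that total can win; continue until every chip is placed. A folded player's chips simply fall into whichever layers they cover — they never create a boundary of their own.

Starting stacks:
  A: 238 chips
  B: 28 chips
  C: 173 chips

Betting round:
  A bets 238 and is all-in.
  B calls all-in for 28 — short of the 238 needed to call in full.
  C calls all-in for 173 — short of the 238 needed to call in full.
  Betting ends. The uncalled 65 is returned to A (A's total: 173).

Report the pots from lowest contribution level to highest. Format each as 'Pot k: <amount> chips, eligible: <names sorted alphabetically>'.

Contributions (after 65 returned to A): A=173, B=28, C=173
Pot levels (distinct totals of non-folded players): 28, 173
Layer 1-28: 28 each from A, B, C = 28*3 = 84 chips; eligible A, B, C
Layer 29-173: 145 each from A, C = 145*2 = 290 chips; eligible A, C

Pot 1: 84 chips, eligible: A, B, C
Pot 2: 290 chips, eligible: A, C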